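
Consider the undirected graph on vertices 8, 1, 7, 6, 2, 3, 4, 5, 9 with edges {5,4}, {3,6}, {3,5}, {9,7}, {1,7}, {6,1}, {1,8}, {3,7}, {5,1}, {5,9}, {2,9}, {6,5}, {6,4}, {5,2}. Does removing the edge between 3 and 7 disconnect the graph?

After removing 3-7, the path 3-6-1-7 still connects them, so the edge is not a bridge.

No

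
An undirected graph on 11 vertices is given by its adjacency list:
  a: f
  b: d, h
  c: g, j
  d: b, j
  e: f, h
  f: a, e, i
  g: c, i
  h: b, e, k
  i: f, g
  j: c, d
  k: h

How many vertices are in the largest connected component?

11

Starting from a we can reach a, b, c, d, e, f, g, h, i, j, k. That is one component of size 11.
The largest has 11 vertices.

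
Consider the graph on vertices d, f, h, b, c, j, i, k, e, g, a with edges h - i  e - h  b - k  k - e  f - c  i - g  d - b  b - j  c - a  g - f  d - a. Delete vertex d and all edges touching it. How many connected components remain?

1

With d gone, the remaining components are: {a, b, c, e, f, g, h, i, j, k}.
That is 1 component.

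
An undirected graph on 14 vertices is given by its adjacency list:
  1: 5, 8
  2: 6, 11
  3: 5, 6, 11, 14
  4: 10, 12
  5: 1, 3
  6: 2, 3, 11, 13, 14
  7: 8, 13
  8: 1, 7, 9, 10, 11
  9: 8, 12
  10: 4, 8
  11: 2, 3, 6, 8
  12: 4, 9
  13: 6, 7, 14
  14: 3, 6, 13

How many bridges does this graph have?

0

The edges on the cycle 8-1-5-3-11-8 are not bridges since each lies on that cycle.
Every edge lies on some cycle, so there are no bridges.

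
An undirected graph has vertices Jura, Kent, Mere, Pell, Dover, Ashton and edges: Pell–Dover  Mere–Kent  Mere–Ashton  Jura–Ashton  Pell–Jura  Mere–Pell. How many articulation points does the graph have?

Removing Mere increases the component count from 1 to 2, so Mere is a cut vertex.
Removing Pell increases the component count from 1 to 2, so Pell is a cut vertex.
By contrast removing Kent leaves 1 component; it is not a cut vertex. No other vertex is a cut vertex either.

2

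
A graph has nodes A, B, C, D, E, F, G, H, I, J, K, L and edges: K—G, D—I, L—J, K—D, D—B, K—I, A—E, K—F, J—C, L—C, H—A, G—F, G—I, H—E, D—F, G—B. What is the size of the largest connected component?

6

Starting from C we can reach C, J, L. That is one component of size 3.
Starting from A we can reach A, E, H. That is one component of size 3.
Starting from B we can reach B, D, F, G, I, K. That is one component of size 6.
The largest has 6 vertices.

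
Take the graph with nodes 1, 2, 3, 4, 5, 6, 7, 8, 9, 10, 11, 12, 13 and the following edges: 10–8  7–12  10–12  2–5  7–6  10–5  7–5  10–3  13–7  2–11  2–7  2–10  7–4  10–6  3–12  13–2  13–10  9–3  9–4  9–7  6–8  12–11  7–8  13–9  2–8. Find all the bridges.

none

The edges on the cycle 13-2-5-10-13 are not bridges since each lies on that cycle.
Every edge lies on some cycle, so there are no bridges.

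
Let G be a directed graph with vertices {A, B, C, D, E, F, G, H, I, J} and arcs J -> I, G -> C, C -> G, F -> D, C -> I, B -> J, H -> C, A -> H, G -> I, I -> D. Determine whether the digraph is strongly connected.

There is no directed path from G to H, so the graph is not strongly connected.

No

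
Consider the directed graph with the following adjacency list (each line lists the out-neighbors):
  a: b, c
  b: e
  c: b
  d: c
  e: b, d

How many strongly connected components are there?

{b, c, d, e} are all mutually reachable — one SCC of size 4.
{a} is an SCC by itself.
That gives 2 strongly connected components.

2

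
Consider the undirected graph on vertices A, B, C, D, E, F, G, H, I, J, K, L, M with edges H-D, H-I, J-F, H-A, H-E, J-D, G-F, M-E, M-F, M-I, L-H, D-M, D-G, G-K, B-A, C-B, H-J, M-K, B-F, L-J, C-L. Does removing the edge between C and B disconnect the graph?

After removing C-B, the path C-L-H-A-B still connects them, so the edge is not a bridge.

No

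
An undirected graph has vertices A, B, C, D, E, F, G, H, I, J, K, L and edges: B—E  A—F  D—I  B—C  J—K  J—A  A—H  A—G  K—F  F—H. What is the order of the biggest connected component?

L is isolated — a component by itself.
Starting from D we can reach D, I. That is one component of size 2.
Starting from B we can reach B, C, E. That is one component of size 3.
Starting from A we can reach A, F, G, H, J, K. That is one component of size 6.
The largest has 6 vertices.

6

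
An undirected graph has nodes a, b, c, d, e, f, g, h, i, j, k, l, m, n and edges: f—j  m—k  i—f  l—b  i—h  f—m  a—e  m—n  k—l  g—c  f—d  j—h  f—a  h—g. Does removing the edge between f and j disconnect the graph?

After removing f—j, the path f-i-h-j still connects them, so the edge is not a bridge.

No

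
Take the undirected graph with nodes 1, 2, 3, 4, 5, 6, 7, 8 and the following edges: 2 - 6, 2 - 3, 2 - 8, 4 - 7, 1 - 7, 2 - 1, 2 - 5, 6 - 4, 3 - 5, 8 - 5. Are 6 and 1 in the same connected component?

From 6 we can reach 1, 2, 3, 4, 5, 6, 7, 8, which includes 1.

Yes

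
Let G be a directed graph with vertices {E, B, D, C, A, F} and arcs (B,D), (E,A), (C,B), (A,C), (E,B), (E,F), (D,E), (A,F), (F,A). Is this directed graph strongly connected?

Yes

From E we can reach every vertex (A, B, C, D, E, F), and every vertex can reach E (A, B, C, D, E, F). So the whole graph is one strongly connected component.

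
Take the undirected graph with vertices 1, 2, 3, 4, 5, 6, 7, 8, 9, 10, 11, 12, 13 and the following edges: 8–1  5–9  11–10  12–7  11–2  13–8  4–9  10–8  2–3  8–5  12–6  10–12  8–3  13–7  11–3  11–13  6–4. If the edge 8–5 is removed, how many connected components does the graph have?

1

8 and 5 are still connected via 8-10-12-6-4-9-5, so the component count stays at 1.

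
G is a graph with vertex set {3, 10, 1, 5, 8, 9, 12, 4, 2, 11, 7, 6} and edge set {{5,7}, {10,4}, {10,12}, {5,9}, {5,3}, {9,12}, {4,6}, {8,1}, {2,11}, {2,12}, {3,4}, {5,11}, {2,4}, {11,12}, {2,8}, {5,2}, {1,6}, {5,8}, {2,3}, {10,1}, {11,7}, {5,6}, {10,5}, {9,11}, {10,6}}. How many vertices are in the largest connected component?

12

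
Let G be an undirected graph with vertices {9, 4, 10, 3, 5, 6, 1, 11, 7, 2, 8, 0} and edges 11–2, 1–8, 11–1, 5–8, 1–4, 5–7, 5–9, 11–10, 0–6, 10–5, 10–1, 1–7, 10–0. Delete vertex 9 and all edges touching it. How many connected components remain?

With 9 gone, the remaining components are: {3}; {0, 1, 2, 4, 5, 6, 7, 8, 10, 11}.
That is 2 components.

2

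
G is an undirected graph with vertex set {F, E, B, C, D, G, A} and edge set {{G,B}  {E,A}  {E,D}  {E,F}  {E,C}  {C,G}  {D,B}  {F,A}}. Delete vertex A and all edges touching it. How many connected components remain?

1

With A gone, the remaining components are: {B, C, D, E, F, G}.
That is 1 component.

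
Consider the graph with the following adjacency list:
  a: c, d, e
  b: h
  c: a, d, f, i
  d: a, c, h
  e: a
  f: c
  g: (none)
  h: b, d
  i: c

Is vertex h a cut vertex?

Yes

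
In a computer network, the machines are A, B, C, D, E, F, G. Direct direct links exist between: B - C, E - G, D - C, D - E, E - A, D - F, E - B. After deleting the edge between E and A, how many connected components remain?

Before removal there is 1 component.
E - A is a bridge — removing it separates E's side from A's side.
After removal: 2 components.

2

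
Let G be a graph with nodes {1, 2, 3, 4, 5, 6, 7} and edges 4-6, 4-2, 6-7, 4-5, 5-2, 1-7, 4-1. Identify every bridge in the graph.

none

The edges on the cycle 4-5-2-4 are not bridges since each lies on that cycle.
Every edge lies on some cycle, so there are no bridges.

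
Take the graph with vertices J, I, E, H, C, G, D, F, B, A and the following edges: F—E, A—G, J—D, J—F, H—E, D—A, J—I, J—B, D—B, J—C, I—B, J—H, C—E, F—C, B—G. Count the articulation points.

Removing J increases the component count from 1 to 2, so J is a cut vertex.
By contrast removing I leaves 1 component; it is not a cut vertex. No other vertex is a cut vertex either.

1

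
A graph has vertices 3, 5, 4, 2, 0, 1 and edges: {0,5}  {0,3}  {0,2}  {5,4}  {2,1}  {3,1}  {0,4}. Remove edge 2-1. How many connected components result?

1

2 and 1 are still connected via 2-0-3-1, so the component count stays at 1.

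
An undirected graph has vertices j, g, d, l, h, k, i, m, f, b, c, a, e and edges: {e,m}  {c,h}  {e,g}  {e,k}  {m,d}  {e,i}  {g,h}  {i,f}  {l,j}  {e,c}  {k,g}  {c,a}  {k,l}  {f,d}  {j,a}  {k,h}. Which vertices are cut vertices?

Removing e increases the component count from 2 to 3, so e is a cut vertex.
By contrast removing k leaves 2 components; it is not a cut vertex. No other vertex is a cut vertex either.

e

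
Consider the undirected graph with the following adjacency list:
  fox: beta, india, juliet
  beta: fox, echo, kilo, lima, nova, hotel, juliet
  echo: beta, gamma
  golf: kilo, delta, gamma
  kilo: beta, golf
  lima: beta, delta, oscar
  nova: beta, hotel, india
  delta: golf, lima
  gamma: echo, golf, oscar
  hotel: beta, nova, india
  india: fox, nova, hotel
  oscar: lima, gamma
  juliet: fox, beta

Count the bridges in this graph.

The edges on the cycle beta-kilo-golf-delta-lima-beta are not bridges since each lies on that cycle.
Every edge lies on some cycle, so there are no bridges.

0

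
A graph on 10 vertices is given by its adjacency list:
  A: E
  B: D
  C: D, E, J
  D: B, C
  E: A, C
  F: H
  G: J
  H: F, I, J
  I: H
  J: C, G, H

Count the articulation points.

Removing C increases the component count from 1 to 3, so C is a cut vertex.
Removing D increases the component count from 1 to 2, so D is a cut vertex.
Removing E increases the component count from 1 to 2, so E is a cut vertex.
Likewise H, J are cut vertices.
By contrast removing F leaves 1 component; it is not a cut vertex. No other vertex is a cut vertex either.

5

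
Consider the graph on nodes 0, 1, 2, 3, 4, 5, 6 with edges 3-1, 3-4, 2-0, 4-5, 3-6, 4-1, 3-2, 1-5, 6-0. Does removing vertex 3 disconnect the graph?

Deleting 3 raises the number of components from 1 to 2, so 3 is a cut vertex.

Yes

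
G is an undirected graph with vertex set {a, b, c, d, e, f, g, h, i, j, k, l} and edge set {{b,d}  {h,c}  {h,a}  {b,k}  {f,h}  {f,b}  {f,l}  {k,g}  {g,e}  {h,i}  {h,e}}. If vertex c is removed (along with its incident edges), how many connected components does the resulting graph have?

With c gone, the remaining components are: {j}; {a, b, d, e, f, g, h, i, k, l}.
That is 2 components.

2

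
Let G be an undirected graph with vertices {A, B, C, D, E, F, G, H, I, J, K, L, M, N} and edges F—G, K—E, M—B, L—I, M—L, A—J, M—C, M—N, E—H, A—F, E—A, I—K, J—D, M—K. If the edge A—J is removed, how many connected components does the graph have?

Before removal there is 1 component.
A—J is a bridge — removing it separates A's side from J's side.
After removal: 2 components.

2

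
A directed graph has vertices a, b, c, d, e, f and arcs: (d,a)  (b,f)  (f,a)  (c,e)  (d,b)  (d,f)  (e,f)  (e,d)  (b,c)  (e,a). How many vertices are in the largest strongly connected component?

4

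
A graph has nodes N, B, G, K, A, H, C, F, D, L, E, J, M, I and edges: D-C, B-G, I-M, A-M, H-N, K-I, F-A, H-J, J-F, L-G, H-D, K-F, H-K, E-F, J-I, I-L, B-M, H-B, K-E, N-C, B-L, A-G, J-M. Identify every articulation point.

Removing H increases the component count from 1 to 2, so H is a cut vertex.
By contrast removing I leaves 1 component; it is not a cut vertex. No other vertex is a cut vertex either.

H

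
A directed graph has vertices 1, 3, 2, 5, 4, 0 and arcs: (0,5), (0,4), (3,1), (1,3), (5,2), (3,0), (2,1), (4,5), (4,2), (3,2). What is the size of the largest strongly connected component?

6

{0, 1, 2, 3, 4, 5} are all mutually reachable — one SCC of size 6.
The largest has 6 vertices.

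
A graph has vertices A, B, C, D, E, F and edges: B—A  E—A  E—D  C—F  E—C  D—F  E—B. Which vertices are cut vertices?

Removing E increases the component count from 1 to 2, so E is a cut vertex.
By contrast removing D leaves 1 component; it is not a cut vertex. No other vertex is a cut vertex either.

E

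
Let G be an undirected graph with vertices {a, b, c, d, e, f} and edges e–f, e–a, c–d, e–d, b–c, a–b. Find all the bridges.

e-f

The edges on the cycle e-a-b-c-d-e are not bridges since each lies on that cycle.
But removing e–f disconnects e from f — this is a bridge.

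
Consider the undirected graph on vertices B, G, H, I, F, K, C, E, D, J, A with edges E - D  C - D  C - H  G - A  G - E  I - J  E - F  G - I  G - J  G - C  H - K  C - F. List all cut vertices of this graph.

C, G, H

Removing C increases the component count from 2 to 3, so C is a cut vertex.
Removing G increases the component count from 2 to 4, so G is a cut vertex.
Removing H increases the component count from 2 to 3, so H is a cut vertex.
By contrast removing D leaves 2 components; it is not a cut vertex. No other vertex is a cut vertex either.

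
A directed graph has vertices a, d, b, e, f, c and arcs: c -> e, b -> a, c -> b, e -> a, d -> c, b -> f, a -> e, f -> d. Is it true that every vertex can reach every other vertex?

No

There is no directed path from a to b, so the graph is not strongly connected.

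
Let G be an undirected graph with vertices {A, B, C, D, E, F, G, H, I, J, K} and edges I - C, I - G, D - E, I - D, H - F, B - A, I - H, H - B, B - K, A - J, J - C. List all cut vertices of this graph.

B, D, H, I

Removing B increases the component count from 1 to 2, so B is a cut vertex.
Removing D increases the component count from 1 to 2, so D is a cut vertex.
Removing H increases the component count from 1 to 2, so H is a cut vertex.
Likewise I is a cut vertex.
By contrast removing E leaves 1 component; it is not a cut vertex. No other vertex is a cut vertex either.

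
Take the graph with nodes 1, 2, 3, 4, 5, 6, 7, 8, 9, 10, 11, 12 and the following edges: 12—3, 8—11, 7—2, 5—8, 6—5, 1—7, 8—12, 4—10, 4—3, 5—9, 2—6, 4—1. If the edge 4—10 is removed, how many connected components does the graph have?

2

Before removal there is 1 component.
4—10 is a bridge — removing it separates 4's side from 10's side.
After removal: 2 components.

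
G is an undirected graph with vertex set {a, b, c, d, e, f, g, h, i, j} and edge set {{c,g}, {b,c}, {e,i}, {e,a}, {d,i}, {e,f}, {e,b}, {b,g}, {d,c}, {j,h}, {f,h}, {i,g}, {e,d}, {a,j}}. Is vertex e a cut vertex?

Yes

Deleting e raises the number of components from 1 to 2, so e is a cut vertex.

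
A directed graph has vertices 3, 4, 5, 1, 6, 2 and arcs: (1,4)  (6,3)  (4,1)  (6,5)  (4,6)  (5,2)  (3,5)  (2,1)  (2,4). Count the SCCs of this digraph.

1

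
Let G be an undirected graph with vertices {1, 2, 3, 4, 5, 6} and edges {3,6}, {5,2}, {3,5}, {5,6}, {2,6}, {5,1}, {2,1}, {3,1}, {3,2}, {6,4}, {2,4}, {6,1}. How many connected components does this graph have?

Starting from 1 we can reach 1, 2, 3, 4, 5, 6. That is one component of size 6.
Total: 1 component.

1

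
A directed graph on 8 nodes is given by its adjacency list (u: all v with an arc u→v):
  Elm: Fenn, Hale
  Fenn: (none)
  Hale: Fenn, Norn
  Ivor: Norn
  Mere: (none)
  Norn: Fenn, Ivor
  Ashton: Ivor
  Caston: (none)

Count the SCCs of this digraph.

{Ivor, Norn} are all mutually reachable — one SCC of size 2.
{Elm} is an SCC by itself.
{Mere} is an SCC by itself.
{Hale} is an SCC by itself.
{Fenn} is an SCC by itself.
(and 2 more singleton SCCs)
That gives 7 strongly connected components.

7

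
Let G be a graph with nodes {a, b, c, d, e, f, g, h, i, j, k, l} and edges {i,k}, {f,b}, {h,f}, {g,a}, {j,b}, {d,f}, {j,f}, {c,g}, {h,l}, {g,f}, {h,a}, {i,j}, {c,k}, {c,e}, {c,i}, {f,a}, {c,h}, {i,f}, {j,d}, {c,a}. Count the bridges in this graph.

The edges on the cycle c-i-k-c are not bridges since each lies on that cycle.
But removing l—h disconnects l from h; removing e—c disconnects e from c — these are bridges.
That makes 2 bridges.

2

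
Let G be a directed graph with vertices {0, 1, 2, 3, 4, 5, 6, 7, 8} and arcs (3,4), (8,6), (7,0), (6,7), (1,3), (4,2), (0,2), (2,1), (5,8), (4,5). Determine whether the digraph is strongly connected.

Yes

From 1 we can reach every vertex (0, 1, 2, 3, 4, 5, 6, 7, 8), and every vertex can reach 1 (0, 1, 2, 3, 4, 5, 6, 7, 8). So the whole graph is one strongly connected component.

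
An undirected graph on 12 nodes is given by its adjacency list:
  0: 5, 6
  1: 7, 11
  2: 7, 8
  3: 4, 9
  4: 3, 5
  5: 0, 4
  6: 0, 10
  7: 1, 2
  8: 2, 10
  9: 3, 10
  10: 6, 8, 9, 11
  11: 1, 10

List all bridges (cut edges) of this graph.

none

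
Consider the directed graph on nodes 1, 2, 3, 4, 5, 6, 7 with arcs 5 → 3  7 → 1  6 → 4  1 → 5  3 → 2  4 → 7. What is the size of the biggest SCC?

{3} is an SCC by itself.
{1} is an SCC by itself.
{6} is an SCC by itself.
{7} is an SCC by itself.
{5} is an SCC by itself.
(and 2 more singleton SCCs)
The largest has 1 vertex.

1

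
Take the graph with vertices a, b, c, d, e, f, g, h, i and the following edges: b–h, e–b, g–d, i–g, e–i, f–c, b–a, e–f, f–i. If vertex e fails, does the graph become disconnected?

Deleting e raises the number of components from 1 to 2, so e is a cut vertex.

Yes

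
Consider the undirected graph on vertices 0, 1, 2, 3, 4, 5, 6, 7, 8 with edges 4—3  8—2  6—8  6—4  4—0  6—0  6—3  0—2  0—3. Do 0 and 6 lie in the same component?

Yes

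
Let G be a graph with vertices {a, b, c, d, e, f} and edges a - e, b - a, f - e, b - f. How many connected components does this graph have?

3

d is isolated — a component by itself.
c is isolated — a component by itself.
Starting from a we can reach a, b, e, f. That is one component of size 4.
Total: 3 components.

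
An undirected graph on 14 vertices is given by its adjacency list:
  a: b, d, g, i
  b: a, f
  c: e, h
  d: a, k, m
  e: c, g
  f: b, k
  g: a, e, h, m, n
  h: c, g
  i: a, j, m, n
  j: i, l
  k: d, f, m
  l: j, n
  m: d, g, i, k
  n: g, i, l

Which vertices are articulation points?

Removing g increases the component count from 1 to 2, so g is a cut vertex.
By contrast removing i leaves 1 component; it is not a cut vertex. No other vertex is a cut vertex either.

g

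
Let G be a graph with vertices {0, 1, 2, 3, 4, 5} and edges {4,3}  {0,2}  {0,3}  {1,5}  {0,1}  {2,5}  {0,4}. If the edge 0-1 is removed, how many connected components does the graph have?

0 and 1 are still connected via 0-2-5-1, so the component count stays at 1.

1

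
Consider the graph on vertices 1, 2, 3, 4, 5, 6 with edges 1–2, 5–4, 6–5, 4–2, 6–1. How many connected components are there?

2

3 is isolated — a component by itself.
Starting from 1 we can reach 1, 2, 4, 5, 6. That is one component of size 5.
Total: 2 components.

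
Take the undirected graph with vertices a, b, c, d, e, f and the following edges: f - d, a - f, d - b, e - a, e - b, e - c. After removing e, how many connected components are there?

With e gone, the remaining components are: {c}; {a, b, d, f}.
That is 2 components.

2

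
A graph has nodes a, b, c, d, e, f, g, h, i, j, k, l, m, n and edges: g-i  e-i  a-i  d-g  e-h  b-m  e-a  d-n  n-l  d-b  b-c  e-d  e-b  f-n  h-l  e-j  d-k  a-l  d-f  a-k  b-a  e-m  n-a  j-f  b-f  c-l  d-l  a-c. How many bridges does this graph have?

The edges on the cycle e-d-b-m-e are not bridges since each lies on that cycle.
Every edge lies on some cycle, so there are no bridges.

0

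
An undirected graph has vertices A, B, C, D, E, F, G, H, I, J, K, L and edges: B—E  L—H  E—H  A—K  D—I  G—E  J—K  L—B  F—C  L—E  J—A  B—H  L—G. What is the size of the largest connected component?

5

Starting from C we can reach C, F. That is one component of size 2.
Starting from D we can reach D, I. That is one component of size 2.
Starting from A we can reach A, J, K. That is one component of size 3.
Starting from B we can reach B, E, G, H, L. That is one component of size 5.
The largest has 5 vertices.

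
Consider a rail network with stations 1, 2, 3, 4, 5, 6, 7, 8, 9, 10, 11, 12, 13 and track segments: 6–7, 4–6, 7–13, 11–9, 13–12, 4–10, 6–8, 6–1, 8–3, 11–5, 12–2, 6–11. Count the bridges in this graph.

12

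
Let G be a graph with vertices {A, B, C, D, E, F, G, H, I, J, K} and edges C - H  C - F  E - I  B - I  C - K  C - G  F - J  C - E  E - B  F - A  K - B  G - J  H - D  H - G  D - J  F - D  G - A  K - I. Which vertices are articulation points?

Removing C increases the component count from 1 to 2, so C is a cut vertex.
By contrast removing D leaves 1 component; it is not a cut vertex. No other vertex is a cut vertex either.

C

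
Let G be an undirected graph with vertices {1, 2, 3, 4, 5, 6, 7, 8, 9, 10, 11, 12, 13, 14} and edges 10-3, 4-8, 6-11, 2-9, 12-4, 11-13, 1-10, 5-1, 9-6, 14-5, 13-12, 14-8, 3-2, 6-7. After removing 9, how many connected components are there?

1

With 9 gone, the remaining components are: {1, 2, 3, 4, 5, 6, 7, 8, 10, 11, 12, 13, 14}.
That is 1 component.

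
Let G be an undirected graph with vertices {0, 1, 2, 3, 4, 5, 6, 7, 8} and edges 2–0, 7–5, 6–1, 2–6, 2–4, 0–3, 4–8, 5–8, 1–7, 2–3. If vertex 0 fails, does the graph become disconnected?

No

Deleting 0 leaves 1 component (was 1) (its neighbors 2, 3 remain connected to each other), so 0 is not a cut vertex.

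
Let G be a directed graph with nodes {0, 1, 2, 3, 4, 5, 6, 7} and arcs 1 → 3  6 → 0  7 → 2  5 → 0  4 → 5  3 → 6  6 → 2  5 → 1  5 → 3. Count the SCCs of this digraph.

{6} is an SCC by itself.
{4} is an SCC by itself.
{0} is an SCC by itself.
{7} is an SCC by itself.
{5} is an SCC by itself.
(and 3 more singleton SCCs)
That gives 8 strongly connected components.

8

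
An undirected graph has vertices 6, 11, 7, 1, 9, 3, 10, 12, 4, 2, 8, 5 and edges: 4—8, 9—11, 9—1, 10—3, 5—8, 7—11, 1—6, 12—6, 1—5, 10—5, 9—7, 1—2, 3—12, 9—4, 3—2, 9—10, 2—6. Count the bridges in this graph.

The edges on the cycle 9-7-11-9 are not bridges since each lies on that cycle.
Every edge lies on some cycle, so there are no bridges.

0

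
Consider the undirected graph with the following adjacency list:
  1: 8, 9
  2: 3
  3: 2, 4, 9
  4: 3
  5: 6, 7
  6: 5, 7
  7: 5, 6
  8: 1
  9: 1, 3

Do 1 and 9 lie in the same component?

From 1 we can reach 1, 2, 3, 4, 8, 9, which includes 9.

Yes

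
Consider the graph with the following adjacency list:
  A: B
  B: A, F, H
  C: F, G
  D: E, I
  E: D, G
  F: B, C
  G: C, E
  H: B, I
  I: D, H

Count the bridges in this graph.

1

The edges on the cycle C-F-B-H-I-D-E-G-C are not bridges since each lies on that cycle.
But removing A-B disconnects A from B — this is a bridge.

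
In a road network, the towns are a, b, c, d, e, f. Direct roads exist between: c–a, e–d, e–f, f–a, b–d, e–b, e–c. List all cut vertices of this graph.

Removing e increases the component count from 1 to 2, so e is a cut vertex.
By contrast removing b leaves 1 component; it is not a cut vertex. No other vertex is a cut vertex either.

e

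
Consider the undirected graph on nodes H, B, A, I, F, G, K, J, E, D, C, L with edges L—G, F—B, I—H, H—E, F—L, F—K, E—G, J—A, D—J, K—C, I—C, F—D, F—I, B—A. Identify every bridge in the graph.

The edges on the cycle F-D-J-A-B-F are not bridges since each lies on that cycle.
Every edge lies on some cycle, so there are no bridges.

none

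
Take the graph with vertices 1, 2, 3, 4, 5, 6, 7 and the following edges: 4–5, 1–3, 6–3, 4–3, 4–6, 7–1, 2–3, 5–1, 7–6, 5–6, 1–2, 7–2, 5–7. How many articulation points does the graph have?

Removing 7, for instance, still leaves 1 component. No single vertex removal increases the component count — the graph has no articulation points.

0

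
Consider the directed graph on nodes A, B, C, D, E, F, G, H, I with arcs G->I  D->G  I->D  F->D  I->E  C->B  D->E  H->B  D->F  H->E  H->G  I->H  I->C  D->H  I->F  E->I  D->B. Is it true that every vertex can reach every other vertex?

There is no directed path from D to A, so the graph is not strongly connected.

No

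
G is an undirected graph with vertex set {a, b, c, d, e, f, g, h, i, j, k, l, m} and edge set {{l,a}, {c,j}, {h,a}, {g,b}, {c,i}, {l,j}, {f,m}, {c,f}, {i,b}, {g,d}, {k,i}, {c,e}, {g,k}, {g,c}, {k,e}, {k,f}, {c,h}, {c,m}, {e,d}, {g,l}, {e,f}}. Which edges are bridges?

The edges on the cycle g-k-e-d-g are not bridges since each lies on that cycle.
Every edge lies on some cycle, so there are no bridges.

none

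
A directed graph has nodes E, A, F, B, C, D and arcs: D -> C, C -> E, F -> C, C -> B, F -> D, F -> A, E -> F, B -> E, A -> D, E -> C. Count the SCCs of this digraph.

1

{A, B, C, D, E, F} are all mutually reachable — one SCC of size 6.
That gives 1 strongly connected component.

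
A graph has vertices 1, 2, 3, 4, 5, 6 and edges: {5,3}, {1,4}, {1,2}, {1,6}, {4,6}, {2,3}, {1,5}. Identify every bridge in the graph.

none

The edges on the cycle 1-4-6-1 are not bridges since each lies on that cycle.
Every edge lies on some cycle, so there are no bridges.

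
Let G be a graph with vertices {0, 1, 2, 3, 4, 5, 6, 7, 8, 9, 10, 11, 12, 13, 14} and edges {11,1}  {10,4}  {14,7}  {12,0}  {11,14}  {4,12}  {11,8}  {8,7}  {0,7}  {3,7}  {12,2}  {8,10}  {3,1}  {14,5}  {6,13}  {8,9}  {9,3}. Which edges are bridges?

The edges on the cycle 8-10-4-12-0-7-8 are not bridges since each lies on that cycle.
But removing 6–13 disconnects 6 from 13; removing 2–12 disconnects 2 from 12; removing 5–14 disconnects 5 from 14 — these are bridges.

12-2, 13-6, 14-5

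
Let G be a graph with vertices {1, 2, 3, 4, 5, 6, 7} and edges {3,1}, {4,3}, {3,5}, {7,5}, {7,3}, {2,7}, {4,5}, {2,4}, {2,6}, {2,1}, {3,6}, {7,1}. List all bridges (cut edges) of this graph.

The edges on the cycle 2-4-3-7-2 are not bridges since each lies on that cycle.
Every edge lies on some cycle, so there are no bridges.

none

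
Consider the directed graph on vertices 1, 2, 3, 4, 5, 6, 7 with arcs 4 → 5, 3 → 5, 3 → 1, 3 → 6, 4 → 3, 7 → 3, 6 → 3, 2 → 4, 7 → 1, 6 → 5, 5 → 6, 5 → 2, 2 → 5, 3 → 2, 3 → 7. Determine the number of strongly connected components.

2

{2, 3, 4, 5, 6, 7} are all mutually reachable — one SCC of size 6.
{1} is an SCC by itself.
That gives 2 strongly connected components.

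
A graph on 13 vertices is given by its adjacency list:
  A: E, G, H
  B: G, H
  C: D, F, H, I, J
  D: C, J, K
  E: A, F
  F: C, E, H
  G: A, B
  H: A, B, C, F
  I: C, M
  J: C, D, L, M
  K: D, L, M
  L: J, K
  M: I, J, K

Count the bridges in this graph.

The edges on the cycle C-I-M-K-L-J-C are not bridges since each lies on that cycle.
Every edge lies on some cycle, so there are no bridges.

0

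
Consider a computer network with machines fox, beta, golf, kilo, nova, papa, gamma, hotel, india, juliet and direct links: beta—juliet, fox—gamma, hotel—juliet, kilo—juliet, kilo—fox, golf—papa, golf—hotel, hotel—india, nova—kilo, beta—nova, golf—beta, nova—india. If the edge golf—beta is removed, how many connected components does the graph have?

1

golf and beta are still connected via golf-hotel-juliet-beta, so the component count stays at 1.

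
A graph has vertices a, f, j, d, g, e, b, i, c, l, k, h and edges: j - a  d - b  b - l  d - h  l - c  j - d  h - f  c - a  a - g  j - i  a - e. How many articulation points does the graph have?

Removing a increases the component count from 2 to 4, so a is a cut vertex.
Removing d increases the component count from 2 to 3, so d is a cut vertex.
Removing h increases the component count from 2 to 3, so h is a cut vertex.
Likewise j is a cut vertex.
By contrast removing c leaves 2 components; it is not a cut vertex. No other vertex is a cut vertex either.

4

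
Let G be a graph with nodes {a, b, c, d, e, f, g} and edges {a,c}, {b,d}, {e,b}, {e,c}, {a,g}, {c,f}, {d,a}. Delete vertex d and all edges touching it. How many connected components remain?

1

With d gone, the remaining components are: {a, b, c, e, f, g}.
That is 1 component.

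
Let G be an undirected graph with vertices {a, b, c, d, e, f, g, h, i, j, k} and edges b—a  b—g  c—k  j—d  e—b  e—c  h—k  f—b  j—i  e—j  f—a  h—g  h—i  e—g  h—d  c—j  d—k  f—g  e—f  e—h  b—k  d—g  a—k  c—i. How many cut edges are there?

0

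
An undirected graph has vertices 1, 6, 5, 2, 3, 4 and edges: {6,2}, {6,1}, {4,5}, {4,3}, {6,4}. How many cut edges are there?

5

removing 6-1 disconnects 6 from 1; removing 6-4 disconnects 6 from 4; removing 3-4 disconnects 3 from 4; removing 6-2 disconnects 6 from 2 — these are bridges.
In total 5 edges are bridges.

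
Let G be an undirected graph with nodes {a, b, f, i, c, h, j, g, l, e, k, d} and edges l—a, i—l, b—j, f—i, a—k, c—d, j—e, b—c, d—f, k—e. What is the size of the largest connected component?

h is isolated — a component by itself.
g is isolated — a component by itself.
Starting from a we can reach a, b, c, d, e, f, i, j, k, l. That is one component of size 10.
The largest has 10 vertices.

10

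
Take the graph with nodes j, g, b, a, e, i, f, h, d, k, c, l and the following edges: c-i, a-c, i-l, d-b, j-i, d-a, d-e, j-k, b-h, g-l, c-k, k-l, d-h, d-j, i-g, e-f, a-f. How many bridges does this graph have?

0

The edges on the cycle d-b-h-d are not bridges since each lies on that cycle.
Every edge lies on some cycle, so there are no bridges.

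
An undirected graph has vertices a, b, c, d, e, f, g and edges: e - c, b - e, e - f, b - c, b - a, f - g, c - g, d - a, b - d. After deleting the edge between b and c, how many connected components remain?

b and c are still connected via b-e-c, so the component count stays at 1.

1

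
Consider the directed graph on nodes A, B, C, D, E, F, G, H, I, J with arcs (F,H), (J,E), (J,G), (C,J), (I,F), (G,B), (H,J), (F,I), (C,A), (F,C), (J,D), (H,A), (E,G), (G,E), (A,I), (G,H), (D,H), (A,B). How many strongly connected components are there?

{A, C, D, E, F, G, H, I, J} are all mutually reachable — one SCC of size 9.
{B} is an SCC by itself.
That gives 2 strongly connected components.

2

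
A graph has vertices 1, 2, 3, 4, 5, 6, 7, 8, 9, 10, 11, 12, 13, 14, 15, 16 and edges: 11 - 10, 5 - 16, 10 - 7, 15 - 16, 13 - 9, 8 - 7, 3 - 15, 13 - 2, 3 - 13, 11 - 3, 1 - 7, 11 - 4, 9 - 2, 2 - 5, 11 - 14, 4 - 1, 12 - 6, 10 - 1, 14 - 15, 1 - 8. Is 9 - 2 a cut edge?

No

After removing 9 - 2, the path 9-13-2 still connects them, so the edge is not a bridge.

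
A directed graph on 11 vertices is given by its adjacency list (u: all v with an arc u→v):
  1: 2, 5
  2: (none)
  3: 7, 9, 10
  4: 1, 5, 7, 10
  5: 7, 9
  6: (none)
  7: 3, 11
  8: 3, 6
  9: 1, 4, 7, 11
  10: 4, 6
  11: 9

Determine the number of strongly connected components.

{1, 3, 4, 5, 7, 9, 10, 11} are all mutually reachable — one SCC of size 8.
{6} is an SCC by itself.
{8} is an SCC by itself.
{2} is an SCC by itself.
That gives 4 strongly connected components.

4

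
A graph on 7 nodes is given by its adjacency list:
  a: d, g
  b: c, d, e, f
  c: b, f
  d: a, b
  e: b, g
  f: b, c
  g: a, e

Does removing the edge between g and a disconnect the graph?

No

After removing g-a, the path g-e-b-d-a still connects them, so the edge is not a bridge.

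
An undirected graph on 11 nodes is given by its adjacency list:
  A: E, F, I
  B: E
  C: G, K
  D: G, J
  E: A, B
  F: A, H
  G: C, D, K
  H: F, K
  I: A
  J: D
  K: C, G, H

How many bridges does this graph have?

8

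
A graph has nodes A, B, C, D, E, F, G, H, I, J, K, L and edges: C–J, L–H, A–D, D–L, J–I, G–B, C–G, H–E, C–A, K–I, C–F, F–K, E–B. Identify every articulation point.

Removing C increases the component count from 1 to 2, so C is a cut vertex.
By contrast removing J leaves 1 component; it is not a cut vertex. No other vertex is a cut vertex either.

C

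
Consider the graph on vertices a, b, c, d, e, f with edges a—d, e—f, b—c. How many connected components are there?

3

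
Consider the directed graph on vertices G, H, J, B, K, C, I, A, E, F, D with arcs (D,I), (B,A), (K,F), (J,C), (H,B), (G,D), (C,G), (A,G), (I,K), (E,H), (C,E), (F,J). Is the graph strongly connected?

From F we can reach every vertex (A, B, C, D, E, F, G, H, I, J, K), and every vertex can reach F (A, B, C, D, E, F, G, H, I, J, K). So the whole graph is one strongly connected component.

Yes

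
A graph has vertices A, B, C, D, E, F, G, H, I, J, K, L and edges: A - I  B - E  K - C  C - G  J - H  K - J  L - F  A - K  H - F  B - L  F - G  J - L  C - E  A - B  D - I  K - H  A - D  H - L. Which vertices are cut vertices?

Removing A increases the component count from 1 to 2, so A is a cut vertex.
By contrast removing I leaves 1 component; it is not a cut vertex. No other vertex is a cut vertex either.

A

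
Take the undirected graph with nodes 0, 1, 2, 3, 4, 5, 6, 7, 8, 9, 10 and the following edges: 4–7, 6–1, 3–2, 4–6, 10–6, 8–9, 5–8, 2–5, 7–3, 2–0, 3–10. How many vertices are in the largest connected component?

11

Starting from 0 we can reach 0, 1, 2, 3, 4, 5, 6, 7, 8, 9, 10. That is one component of size 11.
The largest has 11 vertices.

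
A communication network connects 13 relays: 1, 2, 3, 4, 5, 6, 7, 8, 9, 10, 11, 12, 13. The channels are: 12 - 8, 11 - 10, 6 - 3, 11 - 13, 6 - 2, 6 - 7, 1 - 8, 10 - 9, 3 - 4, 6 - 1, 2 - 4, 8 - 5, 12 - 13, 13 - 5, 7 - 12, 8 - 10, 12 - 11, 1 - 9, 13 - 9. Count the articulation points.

Removing 6 increases the component count from 1 to 2, so 6 is a cut vertex.
By contrast removing 5 leaves 1 component; it is not a cut vertex. No other vertex is a cut vertex either.

1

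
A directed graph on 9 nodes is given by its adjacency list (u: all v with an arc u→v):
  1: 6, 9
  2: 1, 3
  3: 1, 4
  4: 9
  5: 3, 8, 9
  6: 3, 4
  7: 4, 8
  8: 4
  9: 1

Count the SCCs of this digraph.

{1, 3, 4, 6, 9} are all mutually reachable — one SCC of size 5.
{7} is an SCC by itself.
{2} is an SCC by itself.
{5} is an SCC by itself.
{8} is an SCC by itself.
That gives 5 strongly connected components.

5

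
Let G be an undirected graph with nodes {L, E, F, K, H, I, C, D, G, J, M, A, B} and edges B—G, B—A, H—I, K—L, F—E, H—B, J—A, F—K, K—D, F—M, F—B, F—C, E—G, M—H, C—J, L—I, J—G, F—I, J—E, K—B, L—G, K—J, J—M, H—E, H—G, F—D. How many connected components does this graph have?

1

Starting from A we can reach A, B, C, D, E, F, G, H, I, J, K, L, M. That is one component of size 13.
Total: 1 component.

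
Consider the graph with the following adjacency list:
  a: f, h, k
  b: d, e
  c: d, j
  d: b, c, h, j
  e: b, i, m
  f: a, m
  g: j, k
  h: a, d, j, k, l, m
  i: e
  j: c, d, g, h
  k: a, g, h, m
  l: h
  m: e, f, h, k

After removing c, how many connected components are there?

1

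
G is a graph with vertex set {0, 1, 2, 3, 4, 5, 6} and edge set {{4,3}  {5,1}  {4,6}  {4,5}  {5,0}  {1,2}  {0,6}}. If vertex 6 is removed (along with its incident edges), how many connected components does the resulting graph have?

1

With 6 gone, the remaining components are: {0, 1, 2, 3, 4, 5}.
That is 1 component.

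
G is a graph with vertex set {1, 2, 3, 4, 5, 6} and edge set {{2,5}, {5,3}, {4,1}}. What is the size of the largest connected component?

3

6 is isolated — a component by itself.
Starting from 1 we can reach 1, 4. That is one component of size 2.
Starting from 2 we can reach 2, 3, 5. That is one component of size 3.
The largest has 3 vertices.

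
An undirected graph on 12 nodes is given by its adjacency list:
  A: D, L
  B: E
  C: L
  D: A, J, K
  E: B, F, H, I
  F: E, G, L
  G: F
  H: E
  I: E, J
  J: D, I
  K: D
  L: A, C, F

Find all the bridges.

The edges on the cycle L-F-E-I-J-D-A-L are not bridges since each lies on that cycle.
But removing E-H disconnects E from H; removing F-G disconnects F from G; removing K-D disconnects K from D; removing E-B disconnects E from B — these are bridges.
In total 5 edges are bridges.

B-E, C-L, D-K, E-H, F-G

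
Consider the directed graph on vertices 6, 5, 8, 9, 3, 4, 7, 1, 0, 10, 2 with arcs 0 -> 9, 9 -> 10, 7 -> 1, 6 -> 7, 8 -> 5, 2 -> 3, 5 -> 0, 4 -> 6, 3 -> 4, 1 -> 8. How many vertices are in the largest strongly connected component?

1

{6} is an SCC by itself.
{10} is an SCC by itself.
{8} is an SCC by itself.
{9} is an SCC by itself.
{5} is an SCC by itself.
(and 6 more singleton SCCs)
The largest has 1 vertex.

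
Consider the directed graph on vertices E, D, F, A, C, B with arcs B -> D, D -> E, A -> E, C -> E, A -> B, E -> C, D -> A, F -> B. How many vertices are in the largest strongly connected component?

3

{A, B, D} are all mutually reachable — one SCC of size 3.
{C, E} are all mutually reachable — one SCC of size 2.
{F} is an SCC by itself.
The largest has 3 vertices.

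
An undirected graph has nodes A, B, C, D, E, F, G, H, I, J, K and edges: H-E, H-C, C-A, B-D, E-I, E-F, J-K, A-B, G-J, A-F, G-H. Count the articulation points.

Removing A increases the component count from 1 to 2, so A is a cut vertex.
Removing B increases the component count from 1 to 2, so B is a cut vertex.
Removing E increases the component count from 1 to 2, so E is a cut vertex.
Likewise G, H, J are cut vertices.
By contrast removing F leaves 1 component; it is not a cut vertex. No other vertex is a cut vertex either.

6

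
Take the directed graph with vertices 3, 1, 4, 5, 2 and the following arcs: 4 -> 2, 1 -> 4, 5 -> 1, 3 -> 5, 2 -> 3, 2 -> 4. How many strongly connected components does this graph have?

{1, 2, 3, 4, 5} are all mutually reachable — one SCC of size 5.
That gives 1 strongly connected component.

1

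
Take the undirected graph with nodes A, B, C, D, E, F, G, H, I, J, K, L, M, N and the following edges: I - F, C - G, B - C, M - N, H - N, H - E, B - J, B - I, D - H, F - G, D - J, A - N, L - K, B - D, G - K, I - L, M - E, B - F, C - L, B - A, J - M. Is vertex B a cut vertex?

Deleting B raises the number of components from 1 to 2, so B is a cut vertex.

Yes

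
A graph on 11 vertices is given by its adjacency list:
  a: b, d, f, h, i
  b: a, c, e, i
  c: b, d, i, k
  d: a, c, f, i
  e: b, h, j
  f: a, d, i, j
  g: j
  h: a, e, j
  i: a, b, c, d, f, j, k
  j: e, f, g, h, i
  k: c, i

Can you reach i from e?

From e we can reach a, b, c, d, e, f, g, h, i, j, k, which includes i.

Yes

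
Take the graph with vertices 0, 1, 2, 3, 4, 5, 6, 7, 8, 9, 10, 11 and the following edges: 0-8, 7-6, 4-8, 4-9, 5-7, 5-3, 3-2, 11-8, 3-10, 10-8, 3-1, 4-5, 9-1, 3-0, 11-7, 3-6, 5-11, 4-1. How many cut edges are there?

1

The edges on the cycle 4-5-3-10-8-4 are not bridges since each lies on that cycle.
But removing 2-3 disconnects 2 from 3 — this is a bridge.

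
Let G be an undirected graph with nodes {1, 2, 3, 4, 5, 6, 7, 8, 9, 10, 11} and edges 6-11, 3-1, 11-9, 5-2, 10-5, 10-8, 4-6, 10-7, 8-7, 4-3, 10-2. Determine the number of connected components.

Starting from 2 we can reach 2, 5, 7, 8, 10. That is one component of size 5.
Starting from 1 we can reach 1, 3, 4, 6, 9, 11. That is one component of size 6.
Total: 2 components.

2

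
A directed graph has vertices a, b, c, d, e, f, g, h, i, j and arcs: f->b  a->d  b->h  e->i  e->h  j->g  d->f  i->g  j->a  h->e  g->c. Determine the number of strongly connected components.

9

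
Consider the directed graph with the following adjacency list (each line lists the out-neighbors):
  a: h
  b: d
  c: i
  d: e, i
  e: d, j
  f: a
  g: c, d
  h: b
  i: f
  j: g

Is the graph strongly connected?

From i we can reach every vertex (a, b, c, d, e, f, g, h, i, j), and every vertex can reach i (a, b, c, d, e, f, g, h, i, j). So the whole graph is one strongly connected component.

Yes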